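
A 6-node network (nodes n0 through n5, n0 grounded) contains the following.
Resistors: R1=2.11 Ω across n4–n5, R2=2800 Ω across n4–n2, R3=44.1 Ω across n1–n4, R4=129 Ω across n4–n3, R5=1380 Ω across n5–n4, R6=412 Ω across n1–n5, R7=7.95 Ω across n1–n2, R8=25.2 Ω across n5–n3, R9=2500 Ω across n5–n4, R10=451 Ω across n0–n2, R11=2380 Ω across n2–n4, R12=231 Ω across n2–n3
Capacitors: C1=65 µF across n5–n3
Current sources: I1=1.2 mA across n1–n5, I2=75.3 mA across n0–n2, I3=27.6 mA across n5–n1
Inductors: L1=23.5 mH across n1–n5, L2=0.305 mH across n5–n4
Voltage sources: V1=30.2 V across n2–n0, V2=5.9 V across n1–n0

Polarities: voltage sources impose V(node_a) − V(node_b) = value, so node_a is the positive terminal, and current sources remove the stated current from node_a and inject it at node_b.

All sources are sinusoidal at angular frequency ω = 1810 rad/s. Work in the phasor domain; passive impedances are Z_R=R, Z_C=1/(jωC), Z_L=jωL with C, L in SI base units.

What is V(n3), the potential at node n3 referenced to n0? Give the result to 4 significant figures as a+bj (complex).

Element admittances at ω=1810 rad/s:
  Y(R1) = 0.4739+0.000j S between n4,n5
  Y(R2) = 0.0003571+0.000j S between n4,n2
  Y(C1) = 0.000+0.1176j S between n5,n3
  I1: injects 0.0012 A into n5 (from n1)
  Y(R3) = 0.02268+0.000j S between n1,n4
  Y(R4) = 0.007752+0.000j S between n4,n3
  Y(R5) = 0.0007246+0.000j S between n5,n4
  I2: injects 0.0753 A into n2 (from n0)
  Y(L1) = 0.000-0.02351j S between n1,n5
  Y(R6) = 0.002427+0.000j S between n1,n5
  Y(R7) = 0.1258+0.000j S between n1,n2
  Y(L2) = 0.000-1.811j S between n5,n4
  I3: injects 0.0276 A into n1 (from n5)
  Y(R8) = 0.03968+0.000j S between n5,n3
  Y(R9) = 0.0004000+0.000j S between n5,n4
  Y(R10) = 0.002217+0.000j S between n0,n2
  Y(R11) = 0.0004202+0.000j S between n2,n4
  Y(R12) = 0.004329+0.000j S between n2,n3
  V1: constraint V(n2)−V(n0) = 30.2
  V2: constraint V(n1)−V(n0) = 5.9
Assemble and solve the 7×7 MNA system:
  V(n1)=5.900+0.000j  V(n2)=30.20+0.000j  V(n3)=8.079+0.9021j  V(n4)=7.844+1.597j  V(n5)=7.826+1.615j
  i(V1)=-3.161+0.005146j  i(V2)=3.170-0.005146j

8.079+0.9021j V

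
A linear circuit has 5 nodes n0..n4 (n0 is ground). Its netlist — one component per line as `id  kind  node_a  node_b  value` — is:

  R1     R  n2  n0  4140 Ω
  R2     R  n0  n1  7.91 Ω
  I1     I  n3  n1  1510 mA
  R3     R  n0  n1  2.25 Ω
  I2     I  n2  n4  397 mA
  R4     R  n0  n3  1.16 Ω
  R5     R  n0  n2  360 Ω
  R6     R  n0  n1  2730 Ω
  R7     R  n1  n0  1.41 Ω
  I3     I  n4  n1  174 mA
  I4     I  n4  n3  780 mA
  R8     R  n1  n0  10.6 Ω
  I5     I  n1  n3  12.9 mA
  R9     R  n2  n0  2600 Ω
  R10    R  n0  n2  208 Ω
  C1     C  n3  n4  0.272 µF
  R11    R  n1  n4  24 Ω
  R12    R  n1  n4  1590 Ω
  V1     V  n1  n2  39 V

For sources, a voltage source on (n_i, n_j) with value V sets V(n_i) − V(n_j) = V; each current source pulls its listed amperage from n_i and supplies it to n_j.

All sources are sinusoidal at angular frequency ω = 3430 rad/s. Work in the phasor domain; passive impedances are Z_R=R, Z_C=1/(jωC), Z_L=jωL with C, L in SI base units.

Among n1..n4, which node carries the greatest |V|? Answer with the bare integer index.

MNA unknowns: 4 node voltages V₁..V_4 plus 1 source current (V1)
R1: Y=0.0002415+0.000j on G[2,0]
R2: Y=0.1264+0.000j on G[0,1]
I1: z[3]−=1.51, z[1]+=1.51
R3: Y=0.4444+0.000j on G[0,1]
I2: z[2]−=0.397, z[4]+=0.397
R4: Y=0.8621+0.000j on G[0,3]
R5: Y=0.002778+0.000j on G[0,2]
R6: Y=0.0003663+0.000j on G[0,1]
R7: Y=0.7092+0.000j on G[1,0]
I3: z[4]−=0.174, z[1]+=0.174
I4: z[4]−=0.78, z[3]+=0.78
R8: Y=0.09434+0.000j on G[1,0]
I5: z[1]−=0.0129, z[3]+=0.0129
R9: Y=0.0003846+0.000j on G[2,0]
R10: Y=0.004808+0.000j on G[0,2]
C1: Y=0.000+0.0009330j on G[3,4]
R11: Y=0.04167+0.000j on G[1,4]
R12: Y=0.0006289+0.000j on G[1,4]
V1: row V1−V2=39, i_V1 at 1,2
solve → V1=0.7503+0.007812j, V2=-38.25+0.007812j, V3=-0.8321-0.01253j, V4=-12.41+0.2633j
aux → i_V1=0.08291+6.415e-05j

2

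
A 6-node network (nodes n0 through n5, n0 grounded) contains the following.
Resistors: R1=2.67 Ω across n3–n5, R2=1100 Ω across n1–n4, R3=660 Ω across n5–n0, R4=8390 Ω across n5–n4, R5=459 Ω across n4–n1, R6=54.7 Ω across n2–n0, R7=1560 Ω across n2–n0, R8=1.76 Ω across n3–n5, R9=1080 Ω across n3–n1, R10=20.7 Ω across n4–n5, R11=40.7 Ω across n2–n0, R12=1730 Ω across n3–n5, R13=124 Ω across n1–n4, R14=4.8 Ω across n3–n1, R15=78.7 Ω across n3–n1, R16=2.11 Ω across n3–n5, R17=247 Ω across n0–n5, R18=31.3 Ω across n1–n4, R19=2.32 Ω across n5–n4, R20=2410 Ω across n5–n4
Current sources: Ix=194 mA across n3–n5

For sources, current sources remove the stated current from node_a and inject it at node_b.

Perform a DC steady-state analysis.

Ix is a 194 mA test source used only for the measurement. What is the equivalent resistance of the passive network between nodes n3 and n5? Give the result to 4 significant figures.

Apply KCL at each of the 5 non-ground nodes and solve the resulting linear system.
Node n1: branches {R2, R5, R9, R13, R14, R15, R18} → V_1 = -0.1135
Node n2: branches {R6, R7, R11} → V_2 = 0.000
Node n3: branches {R1, R8, R9, R12, R14, R15, R16, Ix} → V_3 = -0.1337
Node n4: branches {R2, R4, R5, R10, R13, R18, R19, R20} → V_4 = -0.009354
Node n5: branches {R1, R3, R4, R8, R10, R12, R16, R17, R19, R20, Ix} → V_5 = 0.000

R_eq = 0.6893 Ω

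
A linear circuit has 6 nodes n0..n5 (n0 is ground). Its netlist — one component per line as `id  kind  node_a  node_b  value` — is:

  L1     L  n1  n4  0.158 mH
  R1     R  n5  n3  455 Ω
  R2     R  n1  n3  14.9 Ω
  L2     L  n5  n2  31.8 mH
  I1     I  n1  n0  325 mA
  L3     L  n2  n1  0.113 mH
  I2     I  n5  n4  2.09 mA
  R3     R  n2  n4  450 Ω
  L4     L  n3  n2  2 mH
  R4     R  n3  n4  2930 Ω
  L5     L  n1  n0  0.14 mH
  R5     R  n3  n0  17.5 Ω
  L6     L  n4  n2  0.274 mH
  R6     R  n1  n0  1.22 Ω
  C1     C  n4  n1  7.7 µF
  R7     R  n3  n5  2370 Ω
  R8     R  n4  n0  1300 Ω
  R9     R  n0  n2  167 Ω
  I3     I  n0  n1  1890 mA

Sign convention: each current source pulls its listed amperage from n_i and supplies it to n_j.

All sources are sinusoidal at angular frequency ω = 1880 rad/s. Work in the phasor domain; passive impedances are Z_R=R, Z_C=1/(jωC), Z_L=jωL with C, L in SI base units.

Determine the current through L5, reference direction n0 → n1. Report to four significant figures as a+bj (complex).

-1.482+0.3416j A

Apply KCL at each of the 5 non-ground nodes and solve the resulting linear system.
Node n1: branches {L1, R2, I1, L3, L5, R6, C1, I3} → V_1 = 0.08992+0.3900j
Node n2: branches {L2, L3, R3, L4, L6, R9} → V_2 = 0.09299+0.3875j
Node n3: branches {R1, R2, L4, R4, R5, R7} → V_3 = 0.1530+0.3380j
Node n4: branches {L1, I2, R3, R4, L6, C1, R8} → V_4 = 0.09111+0.3895j
Node n5: branches {R1, L2, I2, R7} → V_5 = 0.08291+0.2736j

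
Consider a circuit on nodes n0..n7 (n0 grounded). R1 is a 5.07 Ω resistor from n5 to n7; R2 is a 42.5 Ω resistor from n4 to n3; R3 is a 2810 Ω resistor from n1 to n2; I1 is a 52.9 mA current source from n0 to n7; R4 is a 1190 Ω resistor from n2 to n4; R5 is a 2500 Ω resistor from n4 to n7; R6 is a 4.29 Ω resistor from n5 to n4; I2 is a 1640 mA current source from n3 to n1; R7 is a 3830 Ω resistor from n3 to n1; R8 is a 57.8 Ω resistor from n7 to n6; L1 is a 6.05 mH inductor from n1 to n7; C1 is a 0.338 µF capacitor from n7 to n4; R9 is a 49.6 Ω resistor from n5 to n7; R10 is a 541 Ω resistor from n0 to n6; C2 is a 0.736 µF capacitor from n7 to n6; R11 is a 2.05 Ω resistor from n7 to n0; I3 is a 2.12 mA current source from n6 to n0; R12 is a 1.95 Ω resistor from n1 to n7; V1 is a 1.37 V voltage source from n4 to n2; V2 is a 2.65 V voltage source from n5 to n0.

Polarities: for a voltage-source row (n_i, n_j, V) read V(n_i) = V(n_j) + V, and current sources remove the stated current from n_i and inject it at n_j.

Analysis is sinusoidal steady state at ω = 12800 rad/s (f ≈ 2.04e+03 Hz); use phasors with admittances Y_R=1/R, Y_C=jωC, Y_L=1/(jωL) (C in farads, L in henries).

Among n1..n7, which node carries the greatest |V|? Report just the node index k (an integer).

MNA unknowns: 7 node voltages V₁..V_7 plus 2 source currents (V1, V2)
R1: Y=0.1972+0.000j on G[5,7]
R2: Y=0.02353+0.000j on G[4,3]
R3: Y=0.0003559+0.000j on G[1,2]
I1: z[0]−=0.0529, z[7]+=0.0529
R4: Y=0.0008403+0.000j on G[2,4]
R5: Y=0.0004000+0.000j on G[4,7]
R6: Y=0.2331+0.000j on G[5,4]
I2: z[3]−=1.64, z[1]+=1.64
R7: Y=0.0002611+0.000j on G[3,1]
R8: Y=0.01730+0.000j on G[7,6]
L1: Y=0.000-0.01291j on G[1,7]
C1: Y=0.000+0.004326j on G[7,4]
R9: Y=0.02016+0.000j on G[5,7]
R10: Y=0.001848+0.000j on G[0,6]
C2: Y=0.000+0.009421j on G[7,6]
R11: Y=0.4878+0.000j on G[7,0]
I3: z[6]−=0.00212, z[0]+=0.00212
R12: Y=0.5128+0.000j on G[1,7]
V1: row V4−V2=1.37, i_V1 at 4,2
V2: row V5−V0=2.65, i_V2 at 5,0
solve → V1=6.314+0.03367j, V2=-5.632+0.1373j, V3=-73.08+0.1362j, V4=-4.262+0.1373j, V5=2.650+0.000j, V6=2.833+0.1228j, V7=3.166-0.04570j
aux → i_V1=-0.005402+3.687e-05j, i_V2=-1.499+0.02207j

3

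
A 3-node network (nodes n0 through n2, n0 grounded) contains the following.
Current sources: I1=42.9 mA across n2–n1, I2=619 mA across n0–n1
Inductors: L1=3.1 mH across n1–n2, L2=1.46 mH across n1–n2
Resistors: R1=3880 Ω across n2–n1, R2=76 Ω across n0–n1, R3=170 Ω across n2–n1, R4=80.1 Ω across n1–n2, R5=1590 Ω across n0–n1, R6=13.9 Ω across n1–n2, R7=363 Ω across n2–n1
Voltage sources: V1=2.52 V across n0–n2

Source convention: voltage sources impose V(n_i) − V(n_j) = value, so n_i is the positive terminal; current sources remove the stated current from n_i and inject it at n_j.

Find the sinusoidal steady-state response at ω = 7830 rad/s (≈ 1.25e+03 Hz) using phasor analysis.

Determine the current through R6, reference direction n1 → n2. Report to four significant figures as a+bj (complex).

0.1915+0.2301j A

Element admittances at ω=7830 rad/s:
  I1: injects 0.0429 A into n1 (from n2)
  Y(L1) = 0.000-0.04120j S between n1,n2
  Y(R1) = 0.0002577+0.000j S between n2,n1
  Y(R2) = 0.01316+0.000j S between n0,n1
  Y(R3) = 0.005882+0.000j S between n2,n1
  I2: injects 0.619 A into n1 (from n0)
  Y(R4) = 0.01248+0.000j S between n1,n2
  Y(R5) = 0.0006289+0.000j S between n0,n1
  Y(R6) = 0.07194+0.000j S between n1,n2
  Y(R7) = 0.002755+0.000j S between n2,n1
  Y(L2) = 0.000-0.08748j S between n1,n2
  V1: constraint V(n0)−V(n2) = 2.52
Assemble and solve the 3×3 MNA system:
  V(n1)=0.1421+3.198j  V(n2)=-2.520+0.000j
  i(V1)=-0.6170+0.04409j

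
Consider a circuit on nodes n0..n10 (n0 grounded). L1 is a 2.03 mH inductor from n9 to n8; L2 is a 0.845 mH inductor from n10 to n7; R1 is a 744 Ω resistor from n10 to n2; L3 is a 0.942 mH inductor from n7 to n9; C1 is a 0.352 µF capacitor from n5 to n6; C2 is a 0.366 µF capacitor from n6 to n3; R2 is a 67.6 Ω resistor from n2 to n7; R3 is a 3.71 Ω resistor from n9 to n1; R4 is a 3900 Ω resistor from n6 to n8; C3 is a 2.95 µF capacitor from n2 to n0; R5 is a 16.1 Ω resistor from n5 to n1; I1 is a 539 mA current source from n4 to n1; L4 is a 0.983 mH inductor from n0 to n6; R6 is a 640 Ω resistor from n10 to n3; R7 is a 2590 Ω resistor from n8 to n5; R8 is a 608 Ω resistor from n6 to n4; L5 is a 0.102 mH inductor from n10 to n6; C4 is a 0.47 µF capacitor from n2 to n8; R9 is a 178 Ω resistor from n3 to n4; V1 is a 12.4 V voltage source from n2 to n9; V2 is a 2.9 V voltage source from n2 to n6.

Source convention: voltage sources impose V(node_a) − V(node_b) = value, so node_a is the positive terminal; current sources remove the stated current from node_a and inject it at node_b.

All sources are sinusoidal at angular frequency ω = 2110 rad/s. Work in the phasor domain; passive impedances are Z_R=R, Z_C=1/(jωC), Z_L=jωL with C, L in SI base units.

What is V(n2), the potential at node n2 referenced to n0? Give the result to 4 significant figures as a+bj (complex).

Apply KCL at each of the 10 non-ground nodes and solve the resulting linear system.
Node n1: branches {R3, R5, I1} → V_1 = -7.465+0.02057j
Node n2: branches {R1, R2, C3, C4, V1, V2} → V_2 = 2.938+0.000j
Node n3: branches {C2, R6, R9} → V_3 = -137.2+37.36j
Node n4: branches {I1, R8, R9} → V_4 = -180.3+28.90j
Node n5: branches {C1, R5, R7} → V_5 = -7.476+0.1098j
Node n6: branches {C1, C2, R4, L4, R8, L5, V2} → V_6 = 0.03793+0.000j
Node n7: branches {L2, L3, R2} → V_7 = -4.730+0.09060j
Node n8: branches {L1, R4, R7, C4} → V_8 = -9.515+0.01392j
Node n9: branches {L1, L3, R3, V1} → V_9 = -9.462+0.000j
Node n10: branches {L2, R1, R6, L5} → V_10 = -0.4868-0.03037j
Source currents: i(V1)=-0.5871+2.363j, i(V2)=0.4691-2.392j

2.938+0.000j V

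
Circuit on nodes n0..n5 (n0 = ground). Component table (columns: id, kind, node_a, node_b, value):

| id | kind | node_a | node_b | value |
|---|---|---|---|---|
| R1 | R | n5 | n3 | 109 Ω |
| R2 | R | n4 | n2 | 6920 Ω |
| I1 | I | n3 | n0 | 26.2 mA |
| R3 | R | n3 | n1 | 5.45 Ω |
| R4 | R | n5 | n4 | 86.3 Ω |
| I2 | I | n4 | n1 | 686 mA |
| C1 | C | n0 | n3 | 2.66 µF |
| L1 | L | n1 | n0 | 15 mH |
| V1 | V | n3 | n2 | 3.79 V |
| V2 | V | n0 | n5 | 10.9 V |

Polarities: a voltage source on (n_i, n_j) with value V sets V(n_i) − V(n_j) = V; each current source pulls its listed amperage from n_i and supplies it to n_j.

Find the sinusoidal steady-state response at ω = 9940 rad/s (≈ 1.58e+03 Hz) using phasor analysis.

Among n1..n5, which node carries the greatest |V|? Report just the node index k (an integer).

MNA unknowns: 5 node voltages V₁..V_5 plus 2 source currents (V1, V2)
R1: Y=0.009174+0.000j on G[5,3]
R2: Y=0.0001445+0.000j on G[4,2]
I1: z[3]−=0.0262, z[0]+=0.0262
R3: Y=0.1835+0.000j on G[3,1]
R4: Y=0.01159+0.000j on G[5,4]
I2: z[4]−=0.686, z[1]+=0.686
C1: Y=0.000+0.02644j on G[0,3]
L1: Y=0.000-0.006707j on G[1,0]
V1: row V3−V2=3.79, i_V1 at 3,2
V2: row V0−V5=10.9, i_V2 at 0,5
solve → V1=16.47-21.44j, V2=8.155-22.04j, V3=11.95-22.04j, V4=-69.14-0.2715j, V5=-10.90+0.000j
aux → i_V1=0.01117-0.003146j, i_V2=0.4652+0.2054j

4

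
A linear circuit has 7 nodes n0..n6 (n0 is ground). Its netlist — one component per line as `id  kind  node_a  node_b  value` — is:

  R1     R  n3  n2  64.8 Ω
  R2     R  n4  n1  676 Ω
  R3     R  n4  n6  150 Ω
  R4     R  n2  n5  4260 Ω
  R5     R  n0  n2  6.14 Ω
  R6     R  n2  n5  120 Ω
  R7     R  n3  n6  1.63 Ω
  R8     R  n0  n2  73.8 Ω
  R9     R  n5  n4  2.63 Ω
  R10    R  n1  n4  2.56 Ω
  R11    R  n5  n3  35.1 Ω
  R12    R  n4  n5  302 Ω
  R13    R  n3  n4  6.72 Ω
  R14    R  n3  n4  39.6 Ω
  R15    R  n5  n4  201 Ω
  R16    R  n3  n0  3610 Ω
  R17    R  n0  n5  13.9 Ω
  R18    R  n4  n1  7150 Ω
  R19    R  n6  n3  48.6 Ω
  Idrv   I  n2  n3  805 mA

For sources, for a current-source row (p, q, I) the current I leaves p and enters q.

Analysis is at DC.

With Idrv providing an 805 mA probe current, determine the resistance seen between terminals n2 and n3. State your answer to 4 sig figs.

R_eq = 17.11 Ω

Apply KCL at each of the 6 non-ground nodes and solve the resulting linear system.
Node n1: branches {R2, R10, R18} → V_1 = 8.247
Node n2: branches {R1, R4, R5, R6, R8, Idrv} → V_2 = -2.878
Node n3: branches {R1, R7, R11, R13, R14, R16, R19, Idrv} → V_3 = 10.90
Node n4: branches {R2, R3, R9, R10, R12, R13, R14, R15, R18} → V_4 = 8.247
Node n5: branches {R4, R6, R9, R11, R12, R15, R17} → V_5 = 7.015
Node n6: branches {R3, R7, R19} → V_6 = 10.87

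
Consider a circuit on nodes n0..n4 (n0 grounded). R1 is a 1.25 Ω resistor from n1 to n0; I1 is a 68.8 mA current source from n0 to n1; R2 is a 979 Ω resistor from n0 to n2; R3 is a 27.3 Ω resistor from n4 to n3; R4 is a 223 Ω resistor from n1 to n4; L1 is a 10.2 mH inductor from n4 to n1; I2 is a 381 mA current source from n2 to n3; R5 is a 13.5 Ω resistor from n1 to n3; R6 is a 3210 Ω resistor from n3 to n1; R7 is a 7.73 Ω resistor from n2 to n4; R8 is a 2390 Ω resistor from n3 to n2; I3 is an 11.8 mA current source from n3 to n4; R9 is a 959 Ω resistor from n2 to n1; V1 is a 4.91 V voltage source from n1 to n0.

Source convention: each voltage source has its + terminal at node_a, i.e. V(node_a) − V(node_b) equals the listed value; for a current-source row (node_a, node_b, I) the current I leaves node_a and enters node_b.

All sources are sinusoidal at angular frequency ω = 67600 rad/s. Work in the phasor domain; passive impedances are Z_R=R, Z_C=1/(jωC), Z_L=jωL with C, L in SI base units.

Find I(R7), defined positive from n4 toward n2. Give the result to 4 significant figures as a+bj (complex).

Apply KCL at each of the 4 non-ground nodes and solve the resulting linear system.
Node n1: branches {R1, I1, R4, L1, R5, R6, R9, V1} → V_1 = 4.910+0.000j
Node n2: branches {R2, I2, R7, R8, R9} → V_2 = -5.683-0.3564j
Node n3: branches {R3, I2, R5, R6, R8, I3} → V_3 = 5.615-0.1206j
Node n4: branches {R3, R4, L1, R7, I3} → V_4 = -2.904-0.3628j
Source currents: i(V1)=-3.853+0.0003640j

0.3594-0.0008342j A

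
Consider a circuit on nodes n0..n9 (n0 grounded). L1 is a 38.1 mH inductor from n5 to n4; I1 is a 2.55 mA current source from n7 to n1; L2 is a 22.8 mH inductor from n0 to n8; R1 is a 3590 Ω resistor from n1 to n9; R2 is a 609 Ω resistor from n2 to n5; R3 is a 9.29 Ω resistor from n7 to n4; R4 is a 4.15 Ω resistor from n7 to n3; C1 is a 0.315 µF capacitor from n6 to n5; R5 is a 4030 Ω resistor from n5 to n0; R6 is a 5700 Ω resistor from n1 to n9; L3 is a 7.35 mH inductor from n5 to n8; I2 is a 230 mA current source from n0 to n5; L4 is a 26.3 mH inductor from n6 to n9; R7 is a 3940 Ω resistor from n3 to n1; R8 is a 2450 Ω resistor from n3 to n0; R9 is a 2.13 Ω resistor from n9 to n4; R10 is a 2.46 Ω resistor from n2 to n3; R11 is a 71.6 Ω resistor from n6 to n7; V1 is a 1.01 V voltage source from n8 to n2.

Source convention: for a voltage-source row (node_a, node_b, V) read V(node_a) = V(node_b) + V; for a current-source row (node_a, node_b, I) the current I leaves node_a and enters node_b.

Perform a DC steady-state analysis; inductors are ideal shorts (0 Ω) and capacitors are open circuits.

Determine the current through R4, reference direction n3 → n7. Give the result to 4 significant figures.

-0.06634 A

Element admittances at DC:
  L1: short n5↔n4 (DC inductor)
  I1: injects 0.00255 A into n1 (from n7)
  L2: short n0↔n8 (DC inductor)
  Y(R1) = 0.0002786 S between n1,n9
  Y(R2) = 0.001642 S between n2,n5
  Y(R3) = 0.1076 S between n7,n4
  Y(R4) = 0.2410 S between n7,n3
  Y(C1) = 0.000 S between n6,n5
  Y(R5) = 0.0002481 S between n5,n0
  Y(R6) = 0.0001754 S between n1,n9
  L3: short n5↔n8 (DC inductor)
  I2: injects 0.23 A into n5 (from n0)
  L4: short n6↔n9 (DC inductor)
  Y(R7) = 0.0002538 S between n3,n1
  Y(R8) = 0.0004082 S between n3,n0
  Y(R9) = 0.4695 S between n9,n4
  Y(R10) = 0.4065 S between n2,n3
  Y(R11) = 0.01397 S between n6,n7
  V1: constraint V(n8)−V(n2) = 1.01
Assemble and solve the 14×14 MNA system:
  V(n1)=3.292  V(n2)=-1.010  V(n3)=-0.8434  V(n4)=0.000  V(n5)=0.000  V(n6)=-0.01331  V(n7)=-0.5680  V(n8)=0.000  V(n9)=-0.01331
  i(L1)=0.06739  i(L2)=-0.2303  i(L3)=0.1609  i(L4)=-0.007748  i(V1)=-0.06940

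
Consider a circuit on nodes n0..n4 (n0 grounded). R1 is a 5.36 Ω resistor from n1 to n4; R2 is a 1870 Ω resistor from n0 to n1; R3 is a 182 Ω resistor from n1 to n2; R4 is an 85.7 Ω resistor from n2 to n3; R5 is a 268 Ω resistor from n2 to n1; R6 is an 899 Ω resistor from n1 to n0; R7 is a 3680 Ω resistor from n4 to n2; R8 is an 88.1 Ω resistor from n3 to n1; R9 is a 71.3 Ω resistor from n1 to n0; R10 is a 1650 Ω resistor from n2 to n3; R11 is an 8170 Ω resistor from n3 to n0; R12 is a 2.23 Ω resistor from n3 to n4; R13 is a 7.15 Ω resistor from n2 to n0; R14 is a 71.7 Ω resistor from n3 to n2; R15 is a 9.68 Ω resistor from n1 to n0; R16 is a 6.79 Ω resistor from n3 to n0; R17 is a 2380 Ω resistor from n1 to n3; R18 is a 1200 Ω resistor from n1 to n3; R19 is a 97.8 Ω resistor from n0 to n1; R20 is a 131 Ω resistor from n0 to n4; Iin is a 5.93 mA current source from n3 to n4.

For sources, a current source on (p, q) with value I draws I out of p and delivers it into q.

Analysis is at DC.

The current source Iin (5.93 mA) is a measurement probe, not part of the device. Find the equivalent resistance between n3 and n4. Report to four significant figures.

Element admittances at DC:
  Y(R1) = 0.1866 S between n1,n4
  Y(R2) = 0.0005348 S between n0,n1
  Y(R3) = 0.005495 S between n1,n2
  Y(R4) = 0.01167 S between n2,n3
  Y(R5) = 0.003731 S between n2,n1
  Y(R6) = 0.001112 S between n1,n0
  Y(R7) = 0.0002717 S between n4,n2
  Y(R8) = 0.01135 S between n3,n1
  Y(R9) = 0.01403 S between n1,n0
  Y(R10) = 0.0006061 S between n2,n3
  Y(R11) = 0.0001224 S between n3,n0
  Y(R12) = 0.4484 S between n3,n4
  Y(R13) = 0.1399 S between n2,n0
  Y(R14) = 0.01395 S between n3,n2
  Y(R15) = 0.1033 S between n1,n0
  Y(R16) = 0.1473 S between n3,n0
  Y(R17) = 0.0004202 S between n1,n3
  Y(R18) = 0.0008333 S between n1,n3
  Y(R19) = 0.01022 S between n0,n1
  Y(R20) = 0.007634 S between n0,n4
  Iin: injects 0.00593 A into n4 (from n3)
Assemble and solve the 4×4 MNA system:
  V(n1)=0.004172  V(n2)=-0.0003287  V(n3)=-0.003750  V(n4)=0.007819

R_eq = 1.951 Ω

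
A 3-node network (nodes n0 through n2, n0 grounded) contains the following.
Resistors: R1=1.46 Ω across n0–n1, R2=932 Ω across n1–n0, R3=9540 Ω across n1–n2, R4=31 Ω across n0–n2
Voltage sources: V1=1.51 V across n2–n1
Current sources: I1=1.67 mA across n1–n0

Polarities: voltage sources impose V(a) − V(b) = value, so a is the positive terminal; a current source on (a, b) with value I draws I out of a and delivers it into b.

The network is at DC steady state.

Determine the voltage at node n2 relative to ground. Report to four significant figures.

1.440 V

Apply KCL at each of the 2 non-ground nodes and solve the resulting linear system.
Node n1: branches {R1, R2, R3, V1, I1} → V_1 = -0.07014
Node n2: branches {R3, R4, V1} → V_2 = 1.440
Source currents: i(V1)=-0.04661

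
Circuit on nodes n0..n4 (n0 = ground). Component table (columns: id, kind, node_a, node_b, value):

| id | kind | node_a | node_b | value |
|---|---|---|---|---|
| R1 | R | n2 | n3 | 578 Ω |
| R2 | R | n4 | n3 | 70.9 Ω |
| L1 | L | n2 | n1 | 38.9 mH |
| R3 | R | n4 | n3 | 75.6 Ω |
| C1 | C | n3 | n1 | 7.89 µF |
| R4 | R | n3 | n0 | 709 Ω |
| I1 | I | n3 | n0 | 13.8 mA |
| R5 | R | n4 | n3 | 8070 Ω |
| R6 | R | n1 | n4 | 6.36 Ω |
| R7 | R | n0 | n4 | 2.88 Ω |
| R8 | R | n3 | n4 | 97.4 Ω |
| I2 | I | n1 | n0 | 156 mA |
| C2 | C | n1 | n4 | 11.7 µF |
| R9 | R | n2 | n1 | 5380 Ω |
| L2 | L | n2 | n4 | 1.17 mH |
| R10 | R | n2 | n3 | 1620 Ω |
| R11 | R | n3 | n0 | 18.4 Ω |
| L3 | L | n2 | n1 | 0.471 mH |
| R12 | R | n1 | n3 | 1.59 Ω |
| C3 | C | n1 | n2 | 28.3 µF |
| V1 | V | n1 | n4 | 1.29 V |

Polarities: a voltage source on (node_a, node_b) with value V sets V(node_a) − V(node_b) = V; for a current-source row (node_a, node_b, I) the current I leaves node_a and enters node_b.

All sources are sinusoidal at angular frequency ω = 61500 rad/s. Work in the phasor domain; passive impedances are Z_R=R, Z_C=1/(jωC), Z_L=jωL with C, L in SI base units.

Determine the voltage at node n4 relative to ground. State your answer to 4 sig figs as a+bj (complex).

MNA unknowns: 4 node voltages V₁..V_4 plus 1 source current (V1)
R1: Y=0.001730+0.000j on G[2,3]
R2: Y=0.01410+0.000j on G[4,3]
L1: Y=0.000-0.0004180j on G[2,1]
R3: Y=0.01323+0.000j on G[4,3]
C1: Y=0.000+0.4852j on G[3,1]
R4: Y=0.001410+0.000j on G[3,0]
I1: z[3]−=0.0138, z[0]+=0.0138
R5: Y=0.0001239+0.000j on G[4,3]
R6: Y=0.1572+0.000j on G[1,4]
R7: Y=0.3472+0.000j on G[0,4]
R8: Y=0.01027+0.000j on G[3,4]
I2: z[1]−=0.156, z[0]+=0.156
C2: Y=0.000+0.7196j on G[1,4]
R9: Y=0.0001859+0.000j on G[2,1]
L2: Y=0.000-0.01390j on G[2,4]
R10: Y=0.0006173+0.000j on G[2,3]
R11: Y=0.05435+0.000j on G[3,0]
L3: Y=0.000-0.03452j on G[2,1]
R12: Y=0.6289+0.000j on G[1,3]
C3: Y=0.000+1.740j on G[1,2]
V1: row V1−V4=1.29, i_V1 at 1,4
solve → V1=0.7035-0.009039j, V2=0.7142-0.008889j, V3=0.6070+0.05629j, V4=-0.5865-0.009039j
aux → i_V1=-0.4515-0.9157j

-0.5865-0.009039j V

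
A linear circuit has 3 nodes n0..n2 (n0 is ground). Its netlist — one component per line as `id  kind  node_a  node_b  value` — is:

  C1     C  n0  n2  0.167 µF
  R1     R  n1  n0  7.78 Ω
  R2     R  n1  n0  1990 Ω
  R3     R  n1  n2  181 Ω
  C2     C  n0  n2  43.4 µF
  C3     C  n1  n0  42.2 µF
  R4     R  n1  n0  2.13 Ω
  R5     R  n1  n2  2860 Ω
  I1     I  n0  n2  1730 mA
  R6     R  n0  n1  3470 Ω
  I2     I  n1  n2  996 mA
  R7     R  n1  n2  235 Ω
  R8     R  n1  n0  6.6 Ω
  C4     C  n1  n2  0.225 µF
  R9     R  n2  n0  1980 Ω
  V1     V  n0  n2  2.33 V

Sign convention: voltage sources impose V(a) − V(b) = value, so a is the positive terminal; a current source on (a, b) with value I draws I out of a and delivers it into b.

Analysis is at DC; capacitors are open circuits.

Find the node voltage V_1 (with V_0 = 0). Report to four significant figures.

MNA unknowns: 2 node voltages V₁..V_2 plus 1 source current (V1)
C1: Y=0.000 on G[0,2]
R1: Y=0.1285 on G[1,0]
R2: Y=0.0005025 on G[1,0]
R3: Y=0.005525 on G[1,2]
C2: Y=0.000 on G[0,2]
C3: Y=0.000 on G[1,0]
R4: Y=0.4695 on G[1,0]
R5: Y=0.0003497 on G[1,2]
I1: z[0]−=1.73, z[2]+=1.73
R6: Y=0.0002882 on G[0,1]
I2: z[1]−=0.996, z[2]+=0.996
R7: Y=0.004255 on G[1,2]
R8: Y=0.1515 on G[1,0]
C4: Y=0.000 on G[1,2]
R9: Y=0.0005051 on G[2,0]
V1: row V0−V2=2.33, i_V1 at 0,2
solve → V1=-1.341, V2=-2.330
aux → i_V1=-2.737

-1.341 V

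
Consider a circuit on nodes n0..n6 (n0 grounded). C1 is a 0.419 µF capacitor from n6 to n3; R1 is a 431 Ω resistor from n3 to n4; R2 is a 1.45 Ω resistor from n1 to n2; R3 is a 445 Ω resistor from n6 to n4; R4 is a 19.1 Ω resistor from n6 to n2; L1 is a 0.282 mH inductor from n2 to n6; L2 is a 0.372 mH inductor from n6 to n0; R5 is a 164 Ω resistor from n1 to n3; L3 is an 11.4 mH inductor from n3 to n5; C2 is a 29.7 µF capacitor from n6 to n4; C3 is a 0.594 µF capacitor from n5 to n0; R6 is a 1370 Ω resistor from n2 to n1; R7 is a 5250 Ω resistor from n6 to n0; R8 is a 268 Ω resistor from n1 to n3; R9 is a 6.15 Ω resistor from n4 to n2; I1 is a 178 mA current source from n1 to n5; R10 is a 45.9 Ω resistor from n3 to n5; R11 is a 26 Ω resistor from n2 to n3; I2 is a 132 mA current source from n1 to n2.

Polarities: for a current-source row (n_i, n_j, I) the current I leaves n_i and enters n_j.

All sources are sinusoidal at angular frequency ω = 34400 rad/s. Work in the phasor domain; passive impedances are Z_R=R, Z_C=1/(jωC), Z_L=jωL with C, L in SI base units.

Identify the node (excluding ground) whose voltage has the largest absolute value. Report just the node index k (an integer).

5

Apply KCL at each of the 6 non-ground nodes and solve the resulting linear system.
Node n1: branches {R2, R5, R6, R8, I1, I2} → V_1 = -0.1127-2.159j
Node n2: branches {R2, R4, L1, R6, R9, R11, I2} → V_2 = 0.3242-2.140j
Node n3: branches {C1, R1, R5, L3, R8, R10, R11} → V_3 = 0.7349-3.433j
Node n4: branches {R1, R3, C2, R9} → V_4 = 0.7780-1.570j
Node n5: branches {L3, C3, I1, R10} → V_5 = 3.355-6.272j
Node n6: branches {C1, R3, R4, L1, L2, C2, R7} → V_6 = 0.8732-1.642j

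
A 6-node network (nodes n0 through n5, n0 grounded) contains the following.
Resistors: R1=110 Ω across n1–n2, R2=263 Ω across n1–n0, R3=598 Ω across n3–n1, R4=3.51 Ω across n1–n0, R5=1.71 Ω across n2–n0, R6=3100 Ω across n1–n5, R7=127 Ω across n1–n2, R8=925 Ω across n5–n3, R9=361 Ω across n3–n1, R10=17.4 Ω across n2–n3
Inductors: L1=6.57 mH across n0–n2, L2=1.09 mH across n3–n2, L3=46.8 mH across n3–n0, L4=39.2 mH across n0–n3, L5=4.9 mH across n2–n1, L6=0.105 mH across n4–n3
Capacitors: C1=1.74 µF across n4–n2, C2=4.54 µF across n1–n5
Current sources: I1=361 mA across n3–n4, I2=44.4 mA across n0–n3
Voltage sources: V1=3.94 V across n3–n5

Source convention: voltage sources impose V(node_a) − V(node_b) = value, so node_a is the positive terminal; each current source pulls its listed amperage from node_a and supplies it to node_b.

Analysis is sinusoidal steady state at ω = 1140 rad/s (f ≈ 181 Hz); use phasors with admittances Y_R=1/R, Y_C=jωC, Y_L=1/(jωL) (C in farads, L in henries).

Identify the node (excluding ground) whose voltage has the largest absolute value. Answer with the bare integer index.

5

MNA unknowns: 5 node voltages V₁..V_5 plus 1 source current (V1)
R1: Y=0.009091+0.000j on G[1,2]
R2: Y=0.003802+0.000j on G[1,0]
L1: Y=0.000-0.1335j on G[0,2]
L2: Y=0.000-0.8048j on G[3,2]
R3: Y=0.001672+0.000j on G[3,1]
L3: Y=0.000-0.01874j on G[3,0]
R4: Y=0.2849+0.000j on G[1,0]
R5: Y=0.5848+0.000j on G[2,0]
C1: Y=0.000+0.001984j on G[4,2]
R6: Y=0.0003226+0.000j on G[1,5]
I1: z[3]−=0.361, z[4]+=0.361
R7: Y=0.007874+0.000j on G[1,2]
R8: Y=0.001081+0.000j on G[5,3]
L4: Y=0.000-0.02238j on G[0,3]
I2: z[0]−=0.0444, z[3]+=0.0444
L5: Y=0.000-0.1790j on G[2,1]
L6: Y=0.000-8.354j on G[4,3]
R9: Y=0.002770+0.000j on G[3,1]
C2: Y=0.000+0.005176j on G[1,5]
R10: Y=0.05747+0.000j on G[2,3]
V1: row V3−V5=3.94, i_V1 at 3,5
solve → V1=0.04912-0.05570j, V2=0.03677+0.03696j, V3=0.01518+0.09195j, V4=0.01518+0.1352j, V5=-3.925+0.09195j
aux → i_V1=-0.006306-0.02052j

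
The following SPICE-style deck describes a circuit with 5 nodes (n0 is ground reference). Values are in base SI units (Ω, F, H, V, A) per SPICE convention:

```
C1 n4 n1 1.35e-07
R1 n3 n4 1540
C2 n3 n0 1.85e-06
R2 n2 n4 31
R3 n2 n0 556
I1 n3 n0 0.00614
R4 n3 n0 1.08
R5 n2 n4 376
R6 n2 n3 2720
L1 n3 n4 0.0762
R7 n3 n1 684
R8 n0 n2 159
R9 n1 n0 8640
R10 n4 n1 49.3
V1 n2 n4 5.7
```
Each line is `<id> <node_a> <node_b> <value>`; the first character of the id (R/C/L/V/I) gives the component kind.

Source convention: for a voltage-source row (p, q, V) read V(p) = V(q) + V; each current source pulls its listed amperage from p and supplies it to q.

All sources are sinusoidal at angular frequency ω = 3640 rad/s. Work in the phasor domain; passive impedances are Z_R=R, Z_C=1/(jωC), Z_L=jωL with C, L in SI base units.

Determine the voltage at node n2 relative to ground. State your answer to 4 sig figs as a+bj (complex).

Element admittances at ω=3640 rad/s:
  Y(C1) = 0.000+0.0004914j S between n4,n1
  Y(R1) = 0.0006494+0.000j S between n3,n4
  Y(C2) = 0.000+0.006734j S between n3,n0
  Y(R2) = 0.03226+0.000j S between n2,n4
  Y(R3) = 0.001799+0.000j S between n2,n0
  I1: injects 0.00614 A into n0 (from n3)
  Y(R4) = 0.9259+0.000j S between n3,n0
  Y(R5) = 0.002660+0.000j S between n2,n4
  Y(R6) = 0.0003676+0.000j S between n2,n3
  Y(L1) = 0.000-0.003605j S between n3,n4
  Y(R7) = 0.001462+0.000j S between n3,n1
  Y(R8) = 0.006289+0.000j S between n0,n2
  Y(R9) = 0.0001157+0.000j S between n1,n0
  Y(R10) = 0.02028+0.000j S between n4,n1
  V1: constraint V(n2)−V(n4) = 5.7
Assemble and solve the 5×5 MNA system:
  V(n1)=-3.793-1.290j  V(n2)=1.611-1.384j  V(n3)=-0.02014+0.01240j  V(n4)=-4.089-1.384j
  i(V1)=-0.2127+0.01171j

1.611-1.384j V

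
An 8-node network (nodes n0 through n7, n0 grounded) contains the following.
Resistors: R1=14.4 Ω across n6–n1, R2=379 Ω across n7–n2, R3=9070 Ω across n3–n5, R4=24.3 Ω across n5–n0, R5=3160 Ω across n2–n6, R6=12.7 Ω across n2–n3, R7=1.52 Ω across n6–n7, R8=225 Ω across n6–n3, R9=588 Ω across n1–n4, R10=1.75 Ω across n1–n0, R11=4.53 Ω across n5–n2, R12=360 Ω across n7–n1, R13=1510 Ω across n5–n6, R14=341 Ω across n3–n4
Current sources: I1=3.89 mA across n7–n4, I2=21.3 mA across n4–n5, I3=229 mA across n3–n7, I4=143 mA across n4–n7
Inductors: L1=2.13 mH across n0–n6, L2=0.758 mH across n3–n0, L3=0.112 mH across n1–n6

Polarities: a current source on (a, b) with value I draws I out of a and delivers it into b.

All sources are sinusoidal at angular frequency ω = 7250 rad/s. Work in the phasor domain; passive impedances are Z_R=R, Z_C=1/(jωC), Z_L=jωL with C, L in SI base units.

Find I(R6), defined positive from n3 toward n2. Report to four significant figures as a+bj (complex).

MNA unknowns: 7 node voltages V₁..V_7
R1: Y=0.06944+0.000j on G[6,1]
R2: Y=0.002639+0.000j on G[7,2]
R3: Y=0.0001103+0.000j on G[3,5]
R4: Y=0.04115+0.000j on G[5,0]
R5: Y=0.0003165+0.000j on G[2,6]
R6: Y=0.07874+0.000j on G[2,3]
I1: z[7]−=0.00389, z[4]+=0.00389
R7: Y=0.6579+0.000j on G[6,7]
R8: Y=0.004444+0.000j on G[6,3]
I2: z[4]−=0.0213, z[5]+=0.0213
R9: Y=0.001701+0.000j on G[1,4]
L1: Y=0.000-0.06476j on G[0,6]
R10: Y=0.5714+0.000j on G[1,0]
L2: Y=0.000-0.1820j on G[3,0]
R11: Y=0.2208+0.000j on G[5,2]
R12: Y=0.002778+0.000j on G[7,1]
R13: Y=0.0006623+0.000j on G[5,6]
R14: Y=0.002933+0.000j on G[3,4]
I3: z[3]−=0.229, z[7]+=0.229
L3: Y=0.000-1.232j on G[1,6]
I4: z[4]−=0.143, z[7]+=0.143
solve → V1=0.4932+0.02870j, V2=-0.02076-1.118j, V3=-0.2984-1.672j, V4=-34.63-1.048j, V5=0.06476-0.9397j, V6=0.4946+0.3047j, V7=1.048+0.2979j

-0.02186-0.04360j A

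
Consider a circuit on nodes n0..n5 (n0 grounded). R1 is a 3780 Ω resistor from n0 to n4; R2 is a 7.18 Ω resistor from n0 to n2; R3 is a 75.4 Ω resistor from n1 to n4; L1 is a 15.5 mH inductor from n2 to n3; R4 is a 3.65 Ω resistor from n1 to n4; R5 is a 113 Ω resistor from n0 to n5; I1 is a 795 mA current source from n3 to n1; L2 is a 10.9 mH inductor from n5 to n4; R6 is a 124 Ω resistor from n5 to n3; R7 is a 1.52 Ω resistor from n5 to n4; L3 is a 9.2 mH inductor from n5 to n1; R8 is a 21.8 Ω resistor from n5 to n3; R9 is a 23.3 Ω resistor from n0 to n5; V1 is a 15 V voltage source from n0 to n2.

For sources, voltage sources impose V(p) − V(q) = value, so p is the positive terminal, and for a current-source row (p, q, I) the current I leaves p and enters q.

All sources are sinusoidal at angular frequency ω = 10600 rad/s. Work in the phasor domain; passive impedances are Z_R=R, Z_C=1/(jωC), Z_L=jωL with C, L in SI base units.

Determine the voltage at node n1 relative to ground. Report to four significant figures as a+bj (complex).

Element admittances at ω=10600 rad/s:
  Y(R1) = 0.0002646+0.000j S between n0,n4
  Y(R2) = 0.1393+0.000j S between n0,n2
  Y(R3) = 0.01326+0.000j S between n1,n4
  Y(L1) = 0.000-0.006086j S between n2,n3
  Y(R4) = 0.2740+0.000j S between n1,n4
  Y(R5) = 0.008850+0.000j S between n0,n5
  I1: injects 0.795 A into n1 (from n3)
  Y(L2) = 0.000-0.008655j S between n5,n4
  Y(R6) = 0.008065+0.000j S between n5,n3
  Y(R7) = 0.6579+0.000j S between n5,n4
  Y(L3) = 0.000-0.01025j S between n5,n1
  Y(R8) = 0.04587+0.000j S between n5,n3
  Y(R9) = 0.04292+0.000j S between n0,n5
  V1: constraint V(n0)−V(n2) = 15
Assemble and solve the 6×6 MNA system:
  V(n1)=3.951+0.2469j  V(n2)=-15.00+0.000j  V(n3)=-14.76+0.05512j  V(n4)=1.191+0.1054j  V(n5)=-0.01257+0.02786j
  i(V1)=-2.089+0.001470j

3.951+0.2469j V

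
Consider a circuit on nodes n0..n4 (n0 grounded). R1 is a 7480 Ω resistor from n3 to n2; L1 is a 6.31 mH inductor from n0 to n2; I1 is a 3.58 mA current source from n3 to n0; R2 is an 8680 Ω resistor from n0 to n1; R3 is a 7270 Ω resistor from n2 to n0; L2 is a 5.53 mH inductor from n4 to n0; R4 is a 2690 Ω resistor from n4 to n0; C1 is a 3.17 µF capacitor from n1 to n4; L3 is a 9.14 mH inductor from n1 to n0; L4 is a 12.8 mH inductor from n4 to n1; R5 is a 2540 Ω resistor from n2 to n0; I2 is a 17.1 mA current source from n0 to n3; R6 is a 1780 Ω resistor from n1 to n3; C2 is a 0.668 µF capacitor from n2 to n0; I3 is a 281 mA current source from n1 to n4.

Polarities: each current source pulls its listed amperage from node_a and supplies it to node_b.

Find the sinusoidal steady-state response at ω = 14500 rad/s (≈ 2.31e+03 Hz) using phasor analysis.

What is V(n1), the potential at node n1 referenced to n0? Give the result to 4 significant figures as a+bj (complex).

Element admittances at ω=14500 rad/s:
  Y(R1) = 0.0001337+0.000j S between n3,n2
  Y(L1) = 0.000-0.01093j S between n0,n2
  I1: injects 0.00358 A into n0 (from n3)
  Y(R2) = 0.0001152+0.000j S between n0,n1
  Y(R3) = 0.0001376+0.000j S between n2,n0
  Y(L2) = 0.000-0.01247j S between n4,n0
  Y(R4) = 0.0003717+0.000j S between n4,n0
  Y(C1) = 0.000+0.04596j S between n1,n4
  Y(L3) = 0.000-0.007545j S between n1,n0
  Y(L4) = 0.000-0.005388j S between n4,n1
  Y(R5) = 0.0003937+0.000j S between n2,n0
  I2: injects 0.0171 A into n3 (from n0)
  Y(R6) = 0.0005618+0.000j S between n1,n3
  Y(C2) = 0.000+0.009686j S between n2,n0
  I3: injects 0.281 A into n4 (from n1)
Assemble and solve the 4×4 MNA system:
  V(n1)=-0.01039+5.309j  V(n2)=0.4847+1.840j  V(n3)=19.52+4.642j  V(n4)=0.01585-2.333j

-0.01039+5.309j V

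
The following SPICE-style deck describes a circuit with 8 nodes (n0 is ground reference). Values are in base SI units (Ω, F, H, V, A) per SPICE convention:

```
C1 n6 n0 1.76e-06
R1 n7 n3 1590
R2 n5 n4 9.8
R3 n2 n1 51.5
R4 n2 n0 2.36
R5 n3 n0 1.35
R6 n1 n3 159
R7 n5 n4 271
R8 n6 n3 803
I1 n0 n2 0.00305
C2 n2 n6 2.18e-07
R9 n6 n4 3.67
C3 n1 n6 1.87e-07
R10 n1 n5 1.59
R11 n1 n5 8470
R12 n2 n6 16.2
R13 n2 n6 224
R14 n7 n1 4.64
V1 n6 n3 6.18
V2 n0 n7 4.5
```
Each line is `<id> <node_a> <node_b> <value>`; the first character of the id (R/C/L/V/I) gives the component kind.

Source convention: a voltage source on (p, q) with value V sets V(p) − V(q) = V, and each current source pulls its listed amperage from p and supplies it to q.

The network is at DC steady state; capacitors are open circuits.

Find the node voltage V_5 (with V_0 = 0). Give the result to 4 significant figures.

MNA unknowns: 7 node voltages V₁..V_7 plus 2 source currents (V1, V2)
C1: Y=0.000 on G[6,0]
R1: Y=0.0006289 on G[7,3]
R2: Y=0.1020 on G[5,4]
R3: Y=0.01942 on G[2,1]
R4: Y=0.4237 on G[2,0]
R5: Y=0.7407 on G[3,0]
R6: Y=0.006289 on G[1,3]
R7: Y=0.003690 on G[5,4]
R8: Y=0.001245 on G[6,3]
I1: z[0]−=0.00305, z[2]+=0.00305
C2: Y=0.000 on G[2,6]
R9: Y=0.2725 on G[6,4]
C3: Y=0.000 on G[1,6]
R10: Y=0.6289 on G[1,5]
R11: Y=0.0001181 on G[1,5]
R12: Y=0.06173 on G[2,6]
R13: Y=0.004464 on G[2,6]
R14: Y=0.2155 on G[7,1]
V1: row V6−V3=6.18, i_V1 at 6,3
V2: row V0−V7=4.5, i_V2 at 0,7
solve → V1=-1.998, V2=0.5943, V3=-1.067, V4=3.340, V5=-1.230, V6=5.113, V7=-4.500
aux → i_V1=-0.7899, i_V2=-0.5415

-1.230 V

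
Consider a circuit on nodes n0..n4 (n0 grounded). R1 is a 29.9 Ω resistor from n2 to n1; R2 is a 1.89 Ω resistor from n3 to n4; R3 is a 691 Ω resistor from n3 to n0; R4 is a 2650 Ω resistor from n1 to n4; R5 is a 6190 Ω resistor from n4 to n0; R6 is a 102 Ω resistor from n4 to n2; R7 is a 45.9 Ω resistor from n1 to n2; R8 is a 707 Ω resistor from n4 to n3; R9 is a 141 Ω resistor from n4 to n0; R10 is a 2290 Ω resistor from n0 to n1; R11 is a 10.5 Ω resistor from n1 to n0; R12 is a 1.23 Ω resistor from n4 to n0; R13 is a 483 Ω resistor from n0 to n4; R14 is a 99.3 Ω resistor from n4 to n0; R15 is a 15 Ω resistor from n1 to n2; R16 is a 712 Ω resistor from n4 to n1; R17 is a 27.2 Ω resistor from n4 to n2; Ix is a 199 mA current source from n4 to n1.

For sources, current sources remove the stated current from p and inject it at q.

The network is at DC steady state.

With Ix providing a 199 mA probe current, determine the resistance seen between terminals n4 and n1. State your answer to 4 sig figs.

R_eq = 8.244 Ω

Apply KCL at each of the 4 non-ground nodes and solve the resulting linear system.
Node n1: branches {R1, R4, R7, R10, R11, R15, R16, Ix} → V_1 = 1.472
Node n2: branches {R1, R6, R7, R15, R17} → V_2 = 1.018
Node n3: branches {R2, R3, R8} → V_3 = -0.1684
Node n4: branches {R2, R4, R5, R6, R8, R9, R12, R13, R14, R16, R17, Ix} → V_4 = -0.1689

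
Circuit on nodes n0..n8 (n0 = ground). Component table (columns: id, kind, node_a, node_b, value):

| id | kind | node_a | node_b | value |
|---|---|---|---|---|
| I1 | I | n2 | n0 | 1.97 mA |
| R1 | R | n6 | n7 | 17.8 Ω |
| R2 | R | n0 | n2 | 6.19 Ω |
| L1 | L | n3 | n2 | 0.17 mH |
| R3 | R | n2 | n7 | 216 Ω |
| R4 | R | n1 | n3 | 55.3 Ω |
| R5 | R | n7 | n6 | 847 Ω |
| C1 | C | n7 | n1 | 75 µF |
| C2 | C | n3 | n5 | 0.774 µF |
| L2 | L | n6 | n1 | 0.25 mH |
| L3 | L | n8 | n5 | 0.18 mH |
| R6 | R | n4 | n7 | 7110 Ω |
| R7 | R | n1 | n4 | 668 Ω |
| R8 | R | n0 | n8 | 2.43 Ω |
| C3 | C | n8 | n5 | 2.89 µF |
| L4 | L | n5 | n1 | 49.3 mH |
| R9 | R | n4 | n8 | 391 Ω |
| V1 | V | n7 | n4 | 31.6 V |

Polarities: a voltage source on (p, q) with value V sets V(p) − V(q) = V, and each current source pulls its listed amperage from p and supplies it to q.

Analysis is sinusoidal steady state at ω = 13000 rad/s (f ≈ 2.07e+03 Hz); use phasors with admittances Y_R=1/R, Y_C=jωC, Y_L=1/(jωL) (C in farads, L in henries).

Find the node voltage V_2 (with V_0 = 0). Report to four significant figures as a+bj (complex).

Element admittances at ω=13000 rad/s:
  I1: injects 0.00197 A into n0 (from n2)
  Y(R1) = 0.05618+0.000j S between n6,n7
  Y(R2) = 0.1616+0.000j S between n0,n2
  Y(L1) = 0.000-0.4525j S between n3,n2
  Y(R3) = 0.004630+0.000j S between n2,n7
  Y(R4) = 0.01808+0.000j S between n1,n3
  Y(R5) = 0.001181+0.000j S between n7,n6
  Y(C1) = 0.000+0.9750j S between n7,n1
  Y(C2) = 0.000+0.01006j S between n3,n5
  Y(L2) = 0.000-0.3077j S between n6,n1
  Y(L3) = 0.000-0.4274j S between n8,n5
  Y(R6) = 0.0001406+0.000j S between n4,n7
  Y(R7) = 0.001497+0.000j S between n1,n4
  Y(R8) = 0.4115+0.000j S between n0,n8
  Y(C3) = 0.000+0.03757j S between n8,n5
  Y(L4) = 0.000-0.001560j S between n5,n1
  Y(R9) = 0.002558+0.000j S between n4,n8
  V1: constraint V(n7)−V(n4) = 31.6
Assemble and solve the 9×9 MNA system:
  V(n1)=3.550+0.3465j  V(n2)=0.4332-0.005971j  V(n3)=0.4378+0.1211j  V(n4)=-28.04+0.2388j  V(n5)=-0.1758+0.0006186j  V(n6)=3.570+0.3437j  V(n7)=3.555+0.2388j  V(n8)=-0.1748+0.002344j
  i(V1)=-0.1230+0.0004436j

0.4332-0.005971j V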